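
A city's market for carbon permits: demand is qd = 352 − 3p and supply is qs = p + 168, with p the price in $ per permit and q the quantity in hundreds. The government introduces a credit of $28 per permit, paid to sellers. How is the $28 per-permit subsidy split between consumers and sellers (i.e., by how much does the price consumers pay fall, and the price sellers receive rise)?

Before the subsidy: set 352 − 3p = p + 168 → p* = $46, q* = 214.
With a per-unit subsidy paid to sellers, each receives p + 28 per unit sold, so supply becomes qs = (p + 28) + 168.
New equilibrium: consumers pay $39, sellers receive $67, q = 235. (Wedge: pb − ps = −28.)
Gain to consumers: $7; to sellers: $21. (They sum to $28.)

Consumers gain $7 per permit; sellers gain $21 per permit.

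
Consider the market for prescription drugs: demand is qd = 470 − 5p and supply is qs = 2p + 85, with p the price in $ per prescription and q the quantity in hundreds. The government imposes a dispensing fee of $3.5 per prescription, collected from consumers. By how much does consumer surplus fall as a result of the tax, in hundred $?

Consumer surplus falls by $192.5 hundred.

Before the tax: set 470 − 5p = 2p + 85 → p* = $55, q* = 195.
With the tax collected from consumers, demand (in seller-price terms) shifts: qd = 470 − 5(p + 3.5).
Solving gives q = 190 with consumers paying $56 and producers receiving $52.5 (the $3.5 wedge).
ΔCS is the trapezoid between Q = 190 and Q = 195 of height $1: ½ · (195 + 190) · 1 = $192.5.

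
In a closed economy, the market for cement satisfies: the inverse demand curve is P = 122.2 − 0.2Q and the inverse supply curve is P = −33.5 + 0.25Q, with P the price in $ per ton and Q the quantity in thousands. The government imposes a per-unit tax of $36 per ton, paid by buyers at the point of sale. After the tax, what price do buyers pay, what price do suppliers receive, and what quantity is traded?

Rewrite in direct form: Qd = 611 − 5P and Qs = 4P + 134.
Without the tax, 611 − 5P = 4P + 134 gives 9P = 477, so P* = $53 and Q* = 346.
With the tax collected from buyers, demand (in seller-price terms) shifts: Qd = 611 − 5(P + 36).
New equilibrium: buyers pay $69, suppliers receive $33, Q = 266. (Wedge: Pb − Ps = 36.)

Buyers pay $69; suppliers receive $33; quantity = 266.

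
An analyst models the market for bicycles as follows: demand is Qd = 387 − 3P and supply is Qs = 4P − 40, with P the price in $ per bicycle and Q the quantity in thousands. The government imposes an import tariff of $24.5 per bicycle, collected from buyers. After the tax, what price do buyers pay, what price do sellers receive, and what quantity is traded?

Without the tax, 387 − 3P = 4P − 40 gives 7P = 427, so P* = $61 and Q* = 204.
With the tax collected from buyers, demand (in seller-price terms) shifts: Qd = 387 − 3(P + 24.5).
Solving gives Q = 162 with buyers paying $75 and sellers receiving $50.5 (the $24.5 wedge).

Buyers pay $75; sellers receive $50.5; quantity = 162.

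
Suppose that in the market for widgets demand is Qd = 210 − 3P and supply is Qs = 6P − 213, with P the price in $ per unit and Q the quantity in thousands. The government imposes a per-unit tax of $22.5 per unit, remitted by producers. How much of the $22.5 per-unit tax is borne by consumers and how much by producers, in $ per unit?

Without the tax, 210 − 3P = 6P − 213 gives 9P = 423, so P* = $47 and Q* = 69.
With the tax collected from producers, supply shifts: Qs = 6(P − 22.5) − 213.
Solving gives Q = 24 with consumers paying $62 and producers receiving $39.5 (the $22.5 wedge).
Burden on consumers: $15; on producers: $7.5. (They sum to $22.5.)

Consumers bear $15 per unit; producers bear $7.5 per unit.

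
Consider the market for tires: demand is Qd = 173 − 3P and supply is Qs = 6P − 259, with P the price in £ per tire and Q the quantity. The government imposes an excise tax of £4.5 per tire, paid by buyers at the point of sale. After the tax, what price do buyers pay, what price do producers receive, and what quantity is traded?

Without the tax, 173 − 3P = 6P − 259 gives 9P = 432, so P* = £48 and Q* = 29.
With the tax collected from buyers, demand (in seller-price terms) shifts: Qd = 173 − 3(P + 4.5).
New equilibrium: buyers pay £51, producers receive £46.5, Q = 20. (Wedge: Pb − Ps = 4.5.)
The less price-elastic side of the market bears the larger share of a per-unit tax.

Buyers pay £51; producers receive £46.5; quantity = 20.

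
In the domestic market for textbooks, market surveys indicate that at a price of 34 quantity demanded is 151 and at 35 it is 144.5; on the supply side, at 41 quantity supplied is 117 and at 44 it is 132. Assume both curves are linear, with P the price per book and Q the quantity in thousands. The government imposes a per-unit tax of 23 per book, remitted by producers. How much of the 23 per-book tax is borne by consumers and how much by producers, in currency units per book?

Consumers bear 10 per book; producers bear 13 per book.

Demand slope: (144.5 − 151)/(35 − 34) = -6.5, so Qd = 372 − 6.5P.
Supply slope: (132 − 117)/(44 − 41) = 5, so Qs = 5P − 88.
Before the tax: set 372 − 6.5P = 5P − 88 → P* = 40, Q* = 112.
With the tax collected from producers, supply shifts: Qs = 5(P − 23) − 88.
New equilibrium: consumers pay 50, producers receive 27, Q = 47. (Wedge: Pb − Ps = 23.)
Burden on consumers: 10; on producers: 13. (They sum to 23.)
The less price-elastic side of the market bears the larger share of a per-unit tax.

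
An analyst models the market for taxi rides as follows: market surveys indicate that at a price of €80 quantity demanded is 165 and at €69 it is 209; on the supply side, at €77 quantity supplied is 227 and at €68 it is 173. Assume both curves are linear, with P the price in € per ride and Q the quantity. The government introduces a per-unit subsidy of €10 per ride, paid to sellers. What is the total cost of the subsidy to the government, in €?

Government outlay = €2210.

Demand slope: (209 − 165)/(69 − 80) = -4, so Qd = 485 − 4P.
Supply slope: (173 − 227)/(68 − 77) = 6, so Qs = 6P − 235.
Without the subsidy, 485 − 4P = 6P − 235 gives 10P = 720, so P* = €72 and Q* = 197.
With a per-unit subsidy paid to sellers, each receives P + 10 per unit sold, so supply becomes Qs = 6(P + 10) − 235.
New equilibrium: consumers pay €66, sellers receive €76, Q = 221. (Wedge: Pb − Ps = −10.)
Outlay = t · Q = 10 · 221 = €2210.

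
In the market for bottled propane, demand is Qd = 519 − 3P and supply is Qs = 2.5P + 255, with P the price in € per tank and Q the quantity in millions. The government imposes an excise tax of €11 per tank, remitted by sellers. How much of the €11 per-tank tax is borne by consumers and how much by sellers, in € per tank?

Before the tax: set 519 − 3P = 2.5P + 255 → P* = €48, Q* = 375.
With the tax collected from sellers, supply shifts: Qs = 2.5(P − 11) + 255.
New equilibrium: consumers pay €53, sellers receive €42, Q = 360. (Wedge: Pb − Ps = 11.)
Burden on consumers: €5; on sellers: €6. (They sum to €11.)
The less price-elastic side of the market bears the larger share of a per-unit tax.

Consumers bear €5 per tank; sellers bear €6 per tank.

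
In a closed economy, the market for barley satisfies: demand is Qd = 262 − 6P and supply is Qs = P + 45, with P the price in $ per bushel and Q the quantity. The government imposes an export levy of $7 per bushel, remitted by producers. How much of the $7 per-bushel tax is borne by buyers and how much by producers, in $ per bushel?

Without the tax, 262 − 6P = P + 45 gives 7P = 217, so P* = $31 and Q* = 76.
With the tax collected from producers, supply shifts: Qs = (P − 7) + 45.
Solving gives Q = 70 with buyers paying $32 and producers receiving $25 (the $7 wedge).
Burden on buyers: $1; on producers: $6. (They sum to $7.)

Buyers bear $1 per bushel; producers bear $6 per bushel.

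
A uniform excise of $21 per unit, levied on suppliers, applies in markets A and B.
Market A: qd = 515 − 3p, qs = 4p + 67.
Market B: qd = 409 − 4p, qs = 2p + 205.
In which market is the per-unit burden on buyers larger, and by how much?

Market A, by $5.

Market A: pre-tax p* = $64, q* = 323; post-tax q = 287; per-unit burden on buyers = $12.
Market B: pre-tax p* = $34, q* = 273; post-tax q = 245; per-unit burden on buyers = $7.
Difference: $12 vs $7 → market A is larger by $5.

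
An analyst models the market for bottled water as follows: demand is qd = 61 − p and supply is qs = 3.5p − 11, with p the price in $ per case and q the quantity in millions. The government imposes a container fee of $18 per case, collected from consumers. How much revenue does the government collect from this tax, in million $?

Tax revenue = $558 million.

Before the tax: set 61 − p = 3.5p − 11 → p* = $16, q* = 45.
With the tax collected from consumers, demand (in seller-price terms) shifts: qd = 61 − (p + 18).
New equilibrium: consumers pay $30, producers receive $12, q = 31. (Wedge: pb − ps = 18.)
Revenue = t · Q = 18 · 31 = $558.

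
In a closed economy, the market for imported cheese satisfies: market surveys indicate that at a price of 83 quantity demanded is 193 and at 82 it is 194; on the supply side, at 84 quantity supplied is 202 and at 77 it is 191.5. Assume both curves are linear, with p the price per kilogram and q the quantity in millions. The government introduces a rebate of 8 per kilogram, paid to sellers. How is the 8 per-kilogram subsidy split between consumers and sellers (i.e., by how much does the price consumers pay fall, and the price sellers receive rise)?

Demand slope: (194 − 193)/(82 − 83) = -1, so qd = 276 − p.
Supply slope: (191.5 − 202)/(77 − 84) = 1.5, so qs = 1.5p + 76.
Before the subsidy: set 276 − p = 1.5p + 76 → p* = 80, q* = 196.
With a per-unit subsidy paid to sellers, each receives p + 8 per unit sold, so supply becomes qs = 1.5(p + 8) + 76.
New equilibrium: consumers pay 75.2, sellers receive 83.2, q = 200.8. (Wedge: pb − ps = −8.)
Gain to consumers: 4.8; to sellers: 3.2. (They sum to 8.)

Consumers gain 4.8 per kilogram; sellers gain 3.2 per kilogram.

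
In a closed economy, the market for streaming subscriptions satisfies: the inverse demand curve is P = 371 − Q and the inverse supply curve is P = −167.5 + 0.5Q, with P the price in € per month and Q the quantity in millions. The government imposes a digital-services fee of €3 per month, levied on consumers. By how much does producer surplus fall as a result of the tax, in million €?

Inverting to Q(P) form: Qd = 371 − P; Qs = 2P + 335.
Without the tax, 371 − P = 2P + 335 gives 3P = 36, so P* = €12 and Q* = 359.
With the tax collected from consumers, demand (in seller-price terms) shifts: Qd = 371 − (P + 3).
Solving gives Q = 357 with consumers paying €14 and sellers receiving €11 (the €3 wedge).
ΔPS is the trapezoid between Q = 357 and Q = 359 of height €1: ½ · (359 + 357) · 1 = €358.

Producer surplus falls by €358 million.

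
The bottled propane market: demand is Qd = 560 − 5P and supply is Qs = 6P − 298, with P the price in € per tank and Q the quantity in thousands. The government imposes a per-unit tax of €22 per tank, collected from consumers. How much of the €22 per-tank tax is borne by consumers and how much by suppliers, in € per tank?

Before the tax: set 560 − 5P = 6P − 298 → P* = €78, Q* = 170.
With the tax collected from consumers, demand (in seller-price terms) shifts: Qd = 560 − 5(P + 22).
New equilibrium: consumers pay €90, suppliers receive €68, Q = 110. (Wedge: Pb − Ps = 22.)
Burden on consumers: €12; on suppliers: €10. (They sum to €22.)
The less price-elastic side of the market bears the larger share of a per-unit tax.

Consumers bear €12 per tank; suppliers bear €10 per tank.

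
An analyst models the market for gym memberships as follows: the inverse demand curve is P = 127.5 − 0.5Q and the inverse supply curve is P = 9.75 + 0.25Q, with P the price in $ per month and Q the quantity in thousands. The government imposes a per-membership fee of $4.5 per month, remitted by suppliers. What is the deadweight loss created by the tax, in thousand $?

Deadweight loss = $13.5 thousand.

Rewrite in direct form: Qd = 255 − 2P and Qs = 4P − 39.
Without the tax, 255 − 2P = 4P − 39 gives 6P = 294, so P* = $49 and Q* = 157.
With the tax collected from suppliers, supply shifts: Qs = 4(P − 4.5) − 39.
New equilibrium: consumers pay $52, suppliers receive $47.5, Q = 151. (Wedge: Pb − Ps = 4.5.)
Quantity falls by |ΔQ| = |157 − 151| = 6.
DWL = ½ · t · |ΔQ| = ½ · 4.5 · 6 = $13.5.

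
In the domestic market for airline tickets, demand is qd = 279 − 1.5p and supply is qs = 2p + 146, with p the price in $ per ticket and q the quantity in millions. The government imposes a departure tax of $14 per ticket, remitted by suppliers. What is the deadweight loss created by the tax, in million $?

Without the tax, 279 − 1.5p = 2p + 146 gives 3.5p = 133, so p* = $38 and q* = 222.
With the tax collected from suppliers, supply shifts: qs = 2(p − 14) + 146.
Solving gives q = 210 with consumers paying $46 and suppliers receiving $32 (the $14 wedge).
Quantity falls by |ΔQ| = |222 − 210| = 12.
DWL = ½ · t · |ΔQ| = ½ · 14 · 12 = $84.

Deadweight loss = $84 million.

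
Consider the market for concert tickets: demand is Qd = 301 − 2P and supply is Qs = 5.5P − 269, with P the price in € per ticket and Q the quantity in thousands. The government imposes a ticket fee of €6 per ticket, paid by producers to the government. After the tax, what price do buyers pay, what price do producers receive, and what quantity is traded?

Buyers pay €80.4; producers receive €74.4; quantity = 140.2.

Before the tax: set 301 − 2P = 5.5P − 269 → P* = €76, Q* = 149.
With the tax collected from producers, supply shifts: Qs = 5.5(P − 6) − 269.
Solving gives Q = 140.2 with buyers paying €80.4 and producers receiving €74.4 (the €6 wedge).
The less price-elastic side of the market bears the larger share of a per-unit tax.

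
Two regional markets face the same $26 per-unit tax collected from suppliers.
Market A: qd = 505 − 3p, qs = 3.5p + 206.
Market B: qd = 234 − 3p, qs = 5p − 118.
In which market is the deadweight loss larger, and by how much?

Market A: pre-tax p* = $46, q* = 367; post-tax q = 325; deadweight loss = $546.
Market B: pre-tax p* = $44, q* = 102; post-tax q = 53.25; deadweight loss = $633.75.
Difference: $546 vs $633.75 → market B is larger by $87.75.

Market B, by $87.75.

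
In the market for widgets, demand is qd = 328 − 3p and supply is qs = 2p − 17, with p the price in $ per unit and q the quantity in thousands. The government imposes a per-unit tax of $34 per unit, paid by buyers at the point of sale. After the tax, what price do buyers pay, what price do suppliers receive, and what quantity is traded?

Without the tax, 328 − 3p = 2p − 17 gives 5p = 345, so p* = $69 and q* = 121.
With the tax collected from buyers, demand (in seller-price terms) shifts: qd = 328 − 3(p + 34).
Solving gives q = 80.2 with buyers paying $82.6 and suppliers receiving $48.6 (the $34 wedge).
The less price-elastic side of the market bears the larger share of a per-unit tax.

Buyers pay $82.6; suppliers receive $48.6; quantity = 80.2.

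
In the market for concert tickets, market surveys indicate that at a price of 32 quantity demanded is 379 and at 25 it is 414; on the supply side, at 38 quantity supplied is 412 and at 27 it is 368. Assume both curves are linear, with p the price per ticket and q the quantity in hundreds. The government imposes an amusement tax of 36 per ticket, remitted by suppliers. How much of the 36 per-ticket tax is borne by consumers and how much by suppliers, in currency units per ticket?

Consumers bear 16 per ticket; suppliers bear 20 per ticket.

Demand slope: (414 − 379)/(25 − 32) = -5, so qd = 539 − 5p.
Supply slope: (368 − 412)/(27 − 38) = 4, so qs = 4p + 260.
Before the tax: set 539 − 5p = 4p + 260 → p* = 31, q* = 384.
With the tax collected from suppliers, supply shifts: qs = 4(p − 36) + 260.
Solving gives q = 304 with consumers paying 47 and suppliers receiving 11 (the 36 wedge).
Burden on consumers: 16; on suppliers: 20. (They sum to 36.)
The less price-elastic side of the market bears the larger share of a per-unit tax.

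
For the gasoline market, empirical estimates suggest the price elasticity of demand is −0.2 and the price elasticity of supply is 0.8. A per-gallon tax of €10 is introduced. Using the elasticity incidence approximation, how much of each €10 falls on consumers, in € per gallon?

Consumers bear ≈ €8 per gallon.

Incidence ratio: consumers' share ≈ εs / (εs + |εd|) = 0.8 / (0.8 + 0.2) = 0.8.
So consumers bear ≈ 0.8 × €10 = €8; suppliers bear €2.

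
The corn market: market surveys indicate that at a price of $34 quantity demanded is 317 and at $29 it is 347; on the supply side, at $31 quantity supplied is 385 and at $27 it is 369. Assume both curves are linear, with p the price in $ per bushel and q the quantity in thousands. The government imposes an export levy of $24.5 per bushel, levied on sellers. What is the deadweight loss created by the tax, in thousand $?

Demand slope: (347 − 317)/(29 − 34) = -6, so qd = 521 − 6p.
Supply slope: (369 − 385)/(27 − 31) = 4, so qs = 4p + 261.
Before the tax: set 521 − 6p = 4p + 261 → p* = $26, q* = 365.
With the tax collected from sellers, supply shifts: qs = 4(p − 24.5) + 261.
Solving gives q = 306.2 with buyers paying $35.8 and sellers receiving $11.3 (the $24.5 wedge).
Quantity falls by |ΔQ| = |365 − 306.2| = 58.8.
DWL = ½ · t · |ΔQ| = ½ · 24.5 · 58.8 = $720.3.

Deadweight loss = $720.3 thousand.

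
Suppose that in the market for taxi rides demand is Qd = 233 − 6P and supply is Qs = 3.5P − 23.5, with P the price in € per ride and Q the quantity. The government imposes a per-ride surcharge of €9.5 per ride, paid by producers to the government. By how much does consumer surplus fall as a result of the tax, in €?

Before the tax: set 233 − 6P = 3.5P − 23.5 → P* = €27, Q* = 71.
With the tax collected from producers, supply shifts: Qs = 3.5(P − 9.5) − 23.5.
New equilibrium: consumers pay €30.5, producers receive €21, Q = 50. (Wedge: Pb − Ps = 9.5.)
ΔCS is the trapezoid between Q = 50 and Q = 71 of height €3.5: ½ · (71 + 50) · 3.5 = €211.75.

Consumer surplus falls by €211.75.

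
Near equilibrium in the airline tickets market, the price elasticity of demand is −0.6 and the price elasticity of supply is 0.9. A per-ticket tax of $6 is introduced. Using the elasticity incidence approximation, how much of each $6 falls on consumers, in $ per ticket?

Consumers bear ≈ $3.6 per ticket.

Incidence ratio: consumers' share ≈ εs / (εs + |εd|) = 0.9 / (0.9 + 0.6) = 0.6.
So consumers bear ≈ 0.6 × $6 = $3.6; sellers bear $2.4.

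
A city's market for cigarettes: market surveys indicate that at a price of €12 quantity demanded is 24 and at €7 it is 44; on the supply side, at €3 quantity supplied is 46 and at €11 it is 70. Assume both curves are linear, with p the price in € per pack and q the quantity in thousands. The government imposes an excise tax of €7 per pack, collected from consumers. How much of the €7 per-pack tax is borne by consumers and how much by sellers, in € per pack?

Consumers bear €3 per pack; sellers bear €4 per pack.

Demand slope: (44 − 24)/(7 − 12) = -4, so qd = 72 − 4p.
Supply slope: (70 − 46)/(11 − 3) = 3, so qs = 3p + 37.
Without the tax, 72 − 4p = 3p + 37 gives 7p = 35, so p* = €5 and q* = 52.
With the tax collected from consumers, demand (in seller-price terms) shifts: qd = 72 − 4(p + 7).
New equilibrium: consumers pay €8, sellers receive €1, q = 40. (Wedge: pb − ps = 7.)
Burden on consumers: €3; on sellers: €4. (They sum to €7.)
The less price-elastic side of the market bears the larger share of a per-unit tax.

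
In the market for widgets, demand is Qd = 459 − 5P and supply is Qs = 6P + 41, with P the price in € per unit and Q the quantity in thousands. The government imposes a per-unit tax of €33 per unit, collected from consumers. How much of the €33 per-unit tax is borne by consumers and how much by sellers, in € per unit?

Before the tax: set 459 − 5P = 6P + 41 → P* = €38, Q* = 269.
With the tax collected from consumers, demand (in seller-price terms) shifts: Qd = 459 − 5(P + 33).
New equilibrium: consumers pay €56, sellers receive €23, Q = 179. (Wedge: Pb − Ps = 33.)
Burden on consumers: €18; on sellers: €15. (They sum to €33.)
The less price-elastic side of the market bears the larger share of a per-unit tax.

Consumers bear €18 per unit; sellers bear €15 per unit.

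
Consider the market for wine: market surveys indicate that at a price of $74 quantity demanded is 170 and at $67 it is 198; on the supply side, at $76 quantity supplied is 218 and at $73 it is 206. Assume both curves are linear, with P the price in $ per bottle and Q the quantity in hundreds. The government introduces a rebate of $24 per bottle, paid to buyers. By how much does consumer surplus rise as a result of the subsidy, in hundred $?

Consumer surplus rises by $2568 hundred.

Demand slope: (198 − 170)/(67 − 74) = -4, so Qd = 466 − 4P.
Supply slope: (206 − 218)/(73 − 76) = 4, so Qs = 4P − 86.
Without the subsidy, 466 − 4P = 4P − 86 gives 8P = 552, so P* = $69 and Q* = 190.
With a per-unit subsidy paid to buyers, each effectively pays P − 24, so demand becomes Qd = 466 − 4(P − 24).
Solving gives Q = 238 with buyers paying $57 and producers receiving $81 (the $24 wedge).
ΔCS is the trapezoid between Q = 238 and Q = 190 of height $12: ½ · (190 + 238) · 12 = $2568.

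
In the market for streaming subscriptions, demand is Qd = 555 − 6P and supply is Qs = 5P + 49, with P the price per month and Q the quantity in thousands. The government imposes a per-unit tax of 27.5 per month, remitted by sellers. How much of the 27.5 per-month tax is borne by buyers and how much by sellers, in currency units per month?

Before the tax: set 555 − 6P = 5P + 49 → P* = 46, Q* = 279.
With the tax collected from sellers, supply shifts: Qs = 5(P − 27.5) + 49.
Solving gives Q = 204 with buyers paying 58.5 and sellers receiving 31 (the 27.5 wedge).
Burden on buyers: 12.5; on sellers: 15. (They sum to 27.5.)

Buyers bear 12.5 per month; sellers bear 15 per month.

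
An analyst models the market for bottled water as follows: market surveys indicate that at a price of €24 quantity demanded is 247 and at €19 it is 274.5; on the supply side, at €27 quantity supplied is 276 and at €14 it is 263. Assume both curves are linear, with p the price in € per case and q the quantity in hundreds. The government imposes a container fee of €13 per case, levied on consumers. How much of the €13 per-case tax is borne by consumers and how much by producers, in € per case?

Demand slope: (274.5 − 247)/(19 − 24) = -5.5, so qd = 379 − 5.5p.
Supply slope: (263 − 276)/(14 − 27) = 1, so qs = p + 249.
Without the tax, 379 − 5.5p = p + 249 gives 6.5p = 130, so p* = €20 and q* = 269.
With the tax collected from consumers, demand (in seller-price terms) shifts: qd = 379 − 5.5(p + 13).
Solving gives q = 258 with consumers paying €22 and producers receiving €9 (the €13 wedge).
Burden on consumers: €2; on producers: €11. (They sum to €13.)
The less price-elastic side of the market bears the larger share of a per-unit tax.

Consumers bear €2 per case; producers bear €11 per case.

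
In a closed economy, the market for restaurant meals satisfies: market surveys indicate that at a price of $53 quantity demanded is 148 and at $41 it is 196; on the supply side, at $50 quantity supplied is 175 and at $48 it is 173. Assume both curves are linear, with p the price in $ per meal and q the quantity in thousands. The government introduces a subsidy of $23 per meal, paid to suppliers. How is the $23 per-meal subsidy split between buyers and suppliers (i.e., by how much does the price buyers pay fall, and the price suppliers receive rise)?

Buyers gain $4.6 per meal; suppliers gain $18.4 per meal.

Demand slope: (196 − 148)/(41 − 53) = -4, so qd = 360 − 4p.
Supply slope: (173 − 175)/(48 − 50) = 1, so qs = p + 125.
Before the subsidy: set 360 − 4p = p + 125 → p* = $47, q* = 172.
With a per-unit subsidy paid to suppliers, each receives p + 23 per unit sold, so supply becomes qs = (p + 23) + 125.
New equilibrium: buyers pay $42.4, suppliers receive $65.4, q = 190.4. (Wedge: pb − ps = −23.)
Gain to buyers: $4.6; to suppliers: $18.4. (They sum to $23.)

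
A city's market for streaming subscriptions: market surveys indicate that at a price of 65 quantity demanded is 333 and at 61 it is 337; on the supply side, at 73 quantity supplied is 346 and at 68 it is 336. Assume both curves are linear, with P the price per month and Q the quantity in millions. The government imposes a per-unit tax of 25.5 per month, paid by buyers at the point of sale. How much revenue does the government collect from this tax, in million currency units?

Tax revenue = 8032.5 million.

Demand slope: (337 − 333)/(61 − 65) = -1, so Qd = 398 − P.
Supply slope: (336 − 346)/(68 − 73) = 2, so Qs = 2P + 200.
Before the tax: set 398 − P = 2P + 200 → P* = 66, Q* = 332.
With the tax collected from buyers, demand (in seller-price terms) shifts: Qd = 398 − (P + 25.5).
New equilibrium: buyers pay 83, producers receive 57.5, Q = 315. (Wedge: Pb − Ps = 25.5.)
Revenue = t · Q = 25.5 · 315 = 8032.5.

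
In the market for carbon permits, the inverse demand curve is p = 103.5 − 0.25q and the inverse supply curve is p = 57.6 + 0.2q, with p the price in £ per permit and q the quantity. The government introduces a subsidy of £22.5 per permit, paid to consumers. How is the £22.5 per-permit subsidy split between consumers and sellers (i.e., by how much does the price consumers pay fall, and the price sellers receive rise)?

Consumers gain £12.5 per permit; sellers gain £10 per permit.

Inverting to q(p) form: qd = 414 − 4p; qs = 5p − 288.
Without the subsidy, 414 − 4p = 5p − 288 gives 9p = 702, so p* = £78 and q* = 102.
With a per-unit subsidy paid to consumers, each effectively pays p − 22.5, so demand becomes qd = 414 − 4(p − 22.5).
Solving gives q = 152 with consumers paying £65.5 and sellers receiving £88 (the £22.5 wedge).
Gain to consumers: £12.5; to sellers: £10. (They sum to £22.5.)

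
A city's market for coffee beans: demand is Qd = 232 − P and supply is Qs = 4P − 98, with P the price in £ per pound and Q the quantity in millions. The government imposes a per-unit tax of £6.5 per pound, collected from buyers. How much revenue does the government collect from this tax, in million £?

Before the tax: set 232 − P = 4P − 98 → P* = £66, Q* = 166.
With the tax collected from buyers, demand (in seller-price terms) shifts: Qd = 232 − (P + 6.5).
New equilibrium: buyers pay £71.2, producers receive £64.7, Q = 160.8. (Wedge: Pb − Ps = 6.5.)
Revenue = t · Q = 6.5 · 160.8 = £1045.2.

Tax revenue = £1045.2 million.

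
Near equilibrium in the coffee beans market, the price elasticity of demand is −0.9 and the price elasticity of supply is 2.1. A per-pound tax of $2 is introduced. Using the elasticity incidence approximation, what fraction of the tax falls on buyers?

Buyers' share ≈ 0.7.

Incidence ratio: buyers' share ≈ εs / (εs + |εd|) = 2.1 / (2.1 + 0.9) = 0.7.
Supply is the more elastic side, so buyers bear the larger share.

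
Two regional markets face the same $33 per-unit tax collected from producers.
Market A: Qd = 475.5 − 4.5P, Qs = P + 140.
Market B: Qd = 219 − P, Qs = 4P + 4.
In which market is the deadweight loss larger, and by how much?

Market A, by $9.9.

Market A: pre-tax P* = $61, Q* = 201; post-tax Q = 174; deadweight loss = $445.5.
Market B: pre-tax P* = $43, Q* = 176; post-tax Q = 149.6; deadweight loss = $435.6.
Difference: $445.5 vs $435.6 → market A is larger by $9.9.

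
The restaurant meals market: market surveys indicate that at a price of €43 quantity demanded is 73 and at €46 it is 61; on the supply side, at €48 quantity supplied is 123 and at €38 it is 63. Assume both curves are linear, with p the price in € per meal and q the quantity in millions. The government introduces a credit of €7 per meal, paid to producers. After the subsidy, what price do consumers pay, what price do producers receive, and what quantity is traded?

Demand slope: (61 − 73)/(46 − 43) = -4, so qd = 245 − 4p.
Supply slope: (63 − 123)/(38 − 48) = 6, so qs = 6p − 165.
Before the subsidy: set 245 − 4p = 6p − 165 → p* = €41, q* = 81.
With a per-unit subsidy paid to producers, each receives p + 7 per unit sold, so supply becomes qs = 6(p + 7) − 165.
New equilibrium: consumers pay €36.8, producers receive €43.8, q = 97.8. (Wedge: pb − ps = −7.)

Consumers pay €36.8; producers receive €43.8; quantity = 97.8.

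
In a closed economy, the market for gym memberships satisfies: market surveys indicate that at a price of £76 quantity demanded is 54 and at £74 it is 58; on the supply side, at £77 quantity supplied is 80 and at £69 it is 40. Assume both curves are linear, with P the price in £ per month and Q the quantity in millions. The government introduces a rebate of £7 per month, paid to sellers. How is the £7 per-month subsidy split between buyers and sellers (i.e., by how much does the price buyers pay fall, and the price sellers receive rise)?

Demand slope: (58 − 54)/(74 − 76) = -2, so Qd = 206 − 2P.
Supply slope: (40 − 80)/(69 − 77) = 5, so Qs = 5P − 305.
Before the subsidy: set 206 − 2P = 5P − 305 → P* = £73, Q* = 60.
With a per-unit subsidy paid to sellers, each receives P + 7 per unit sold, so supply becomes Qs = 5(P + 7) − 305.
Solving gives Q = 70 with buyers paying £68 and sellers receiving £75 (the £7 wedge).
Gain to buyers: £5; to sellers: £2. (They sum to £7.)

Buyers gain £5 per month; sellers gain £2 per month.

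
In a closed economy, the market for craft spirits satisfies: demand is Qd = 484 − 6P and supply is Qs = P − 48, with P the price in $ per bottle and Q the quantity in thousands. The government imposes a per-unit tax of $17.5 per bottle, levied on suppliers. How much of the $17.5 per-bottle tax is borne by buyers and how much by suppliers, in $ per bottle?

Before the tax: set 484 − 6P = P − 48 → P* = $76, Q* = 28.
With the tax collected from suppliers, supply shifts: Qs = (P − 17.5) − 48.
New equilibrium: buyers pay $78.5, suppliers receive $61, Q = 13. (Wedge: Pb − Ps = 17.5.)
Burden on buyers: $2.5; on suppliers: $15. (They sum to $17.5.)

Buyers bear $2.5 per bottle; suppliers bear $15 per bottle.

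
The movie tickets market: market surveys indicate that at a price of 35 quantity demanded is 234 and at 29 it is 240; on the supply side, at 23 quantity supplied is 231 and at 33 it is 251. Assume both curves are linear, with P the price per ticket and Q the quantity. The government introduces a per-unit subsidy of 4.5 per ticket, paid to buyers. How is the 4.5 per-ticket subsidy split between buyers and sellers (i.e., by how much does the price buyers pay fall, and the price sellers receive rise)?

Demand slope: (240 − 234)/(29 − 35) = -1, so Qd = 269 − P.
Supply slope: (251 − 231)/(33 − 23) = 2, so Qs = 2P + 185.
Without the subsidy, 269 − P = 2P + 185 gives 3P = 84, so P* = 28 and Q* = 241.
With a per-unit subsidy paid to buyers, each effectively pays P − 4.5, so demand becomes Qd = 269 − (P − 4.5).
Solving gives Q = 244 with buyers paying 25 and sellers receiving 29.5 (the 4.5 wedge).
Gain to buyers: 3; to sellers: 1.5. (They sum to 4.5.)

Buyers gain 3 per ticket; sellers gain 1.5 per ticket.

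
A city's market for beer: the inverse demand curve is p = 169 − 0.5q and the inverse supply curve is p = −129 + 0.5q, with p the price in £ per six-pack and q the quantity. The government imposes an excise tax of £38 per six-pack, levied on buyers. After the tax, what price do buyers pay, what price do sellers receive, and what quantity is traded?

Rewrite in direct form: qd = 338 − 2p and qs = 2p + 258.
Without the tax, 338 − 2p = 2p + 258 gives 4p = 80, so p* = £20 and q* = 298.
With the tax collected from buyers, demand (in seller-price terms) shifts: qd = 338 − 2(p + 38).
Solving gives q = 260 with buyers paying £39 and sellers receiving £1 (the £38 wedge).

Buyers pay £39; sellers receive £1; quantity = 260.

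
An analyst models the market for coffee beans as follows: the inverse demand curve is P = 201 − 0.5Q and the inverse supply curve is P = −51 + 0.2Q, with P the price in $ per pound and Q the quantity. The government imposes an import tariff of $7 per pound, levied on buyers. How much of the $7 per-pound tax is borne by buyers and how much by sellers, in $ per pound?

Buyers bear $5 per pound; sellers bear $2 per pound.

Rewrite in direct form: Qd = 402 − 2P and Qs = 5P + 255.
Without the tax, 402 − 2P = 5P + 255 gives 7P = 147, so P* = $21 and Q* = 360.
With the tax collected from buyers, demand (in seller-price terms) shifts: Qd = 402 − 2(P + 7).
Solving gives Q = 350 with buyers paying $26 and sellers receiving $19 (the $7 wedge).
Burden on buyers: $5; on sellers: $2. (They sum to $7.)
The less price-elastic side of the market bears the larger share of a per-unit tax.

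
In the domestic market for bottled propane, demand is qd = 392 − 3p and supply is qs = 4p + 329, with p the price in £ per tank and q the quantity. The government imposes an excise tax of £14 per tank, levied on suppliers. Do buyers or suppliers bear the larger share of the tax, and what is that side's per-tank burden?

Before the tax: set 392 − 3p = 4p + 329 → p* = £9, q* = 365.
With the tax collected from suppliers, supply shifts: qs = 4(p − 14) + 329.
New equilibrium: buyers pay £17, suppliers receive £3, q = 341. (Wedge: pb − ps = 14.)
Per-tank burden: buyers £8, suppliers £6.
Buyers take the larger share because demand is less price-elastic here (demand slope 3 vs supply slope 4).
The less price-elastic side of the market bears the larger share of a per-unit tax.

Buyers bear the larger share: £8 per tank.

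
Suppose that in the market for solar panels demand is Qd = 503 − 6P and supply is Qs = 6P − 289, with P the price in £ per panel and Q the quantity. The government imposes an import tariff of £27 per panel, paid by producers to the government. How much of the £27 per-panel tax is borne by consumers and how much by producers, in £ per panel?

Consumers bear £13.5 per panel; producers bear £13.5 per panel.

Without the tax, 503 − 6P = 6P − 289 gives 12P = 792, so P* = £66 and Q* = 107.
With the tax collected from producers, supply shifts: Qs = 6(P − 27) − 289.
Solving gives Q = 26 with consumers paying £79.5 and producers receiving £52.5 (the £27 wedge).
Burden on consumers: £13.5; on producers: £13.5. (They sum to £27.)
The less price-elastic side of the market bears the larger share of a per-unit tax.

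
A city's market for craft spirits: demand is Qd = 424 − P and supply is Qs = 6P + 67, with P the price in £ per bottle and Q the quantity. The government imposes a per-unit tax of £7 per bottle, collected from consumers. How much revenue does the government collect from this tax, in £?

Tax revenue = £2569.

Before the tax: set 424 − P = 6P + 67 → P* = £51, Q* = 373.
With the tax collected from consumers, demand (in seller-price terms) shifts: Qd = 424 − (P + 7).
Solving gives Q = 367 with consumers paying £57 and suppliers receiving £50 (the £7 wedge).
Revenue = t · Q = 7 · 367 = £2569.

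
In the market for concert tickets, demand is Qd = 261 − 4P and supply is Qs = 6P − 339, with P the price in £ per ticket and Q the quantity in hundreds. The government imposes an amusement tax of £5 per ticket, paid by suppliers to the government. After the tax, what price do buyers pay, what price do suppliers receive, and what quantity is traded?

Before the tax: set 261 − 4P = 6P − 339 → P* = £60, Q* = 21.
With the tax collected from suppliers, supply shifts: Qs = 6(P − 5) − 339.
New equilibrium: buyers pay £63, suppliers receive £58, Q = 9. (Wedge: Pb − Ps = 5.)
The less price-elastic side of the market bears the larger share of a per-unit tax.

Buyers pay £63; suppliers receive £58; quantity = 9.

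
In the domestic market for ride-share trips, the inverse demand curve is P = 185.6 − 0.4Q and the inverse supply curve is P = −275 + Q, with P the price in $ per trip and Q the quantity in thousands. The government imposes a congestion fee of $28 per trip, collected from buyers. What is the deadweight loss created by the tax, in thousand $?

Deadweight loss = $280 thousand.

Rewrite in direct form: Qd = 464 − 2.5P and Qs = P + 275.
Without the tax, 464 − 2.5P = P + 275 gives 3.5P = 189, so P* = $54 and Q* = 329.
With the tax collected from buyers, demand (in seller-price terms) shifts: Qd = 464 − 2.5(P + 28).
New equilibrium: buyers pay $62, sellers receive $34, Q = 309. (Wedge: Pb − Ps = 28.)
Quantity falls by |ΔQ| = |329 − 309| = 20.
DWL = ½ · t · |ΔQ| = ½ · 28 · 20 = $280.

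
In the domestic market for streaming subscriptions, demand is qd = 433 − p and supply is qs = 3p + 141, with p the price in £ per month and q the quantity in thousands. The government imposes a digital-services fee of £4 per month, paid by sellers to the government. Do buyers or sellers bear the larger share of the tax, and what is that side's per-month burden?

Before the tax: set 433 − p = 3p + 141 → p* = £73, q* = 360.
With the tax collected from sellers, supply shifts: qs = 3(p − 4) + 141.
Solving gives q = 357 with buyers paying £76 and sellers receiving £72 (the £4 wedge).
Per-month burden: buyers £3, sellers £1.
Buyers take the larger share because demand is less price-elastic here (demand slope 1 vs supply slope 3).

Buyers bear the larger share: £3 per month.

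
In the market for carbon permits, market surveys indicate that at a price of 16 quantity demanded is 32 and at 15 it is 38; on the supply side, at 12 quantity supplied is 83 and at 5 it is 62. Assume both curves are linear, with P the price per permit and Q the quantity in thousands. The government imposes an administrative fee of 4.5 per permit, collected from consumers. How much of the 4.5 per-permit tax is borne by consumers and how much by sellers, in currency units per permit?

Consumers bear 1.5 per permit; sellers bear 3 per permit.

Demand slope: (38 − 32)/(15 − 16) = -6, so Qd = 128 − 6P.
Supply slope: (62 − 83)/(5 − 12) = 3, so Qs = 3P + 47.
Without the tax, 128 − 6P = 3P + 47 gives 9P = 81, so P* = 9 and Q* = 74.
With the tax collected from consumers, demand (in seller-price terms) shifts: Qd = 128 − 6(P + 4.5).
Solving gives Q = 65 with consumers paying 10.5 and sellers receiving 6 (the 4.5 wedge).
Burden on consumers: 1.5; on sellers: 3. (They sum to 4.5.)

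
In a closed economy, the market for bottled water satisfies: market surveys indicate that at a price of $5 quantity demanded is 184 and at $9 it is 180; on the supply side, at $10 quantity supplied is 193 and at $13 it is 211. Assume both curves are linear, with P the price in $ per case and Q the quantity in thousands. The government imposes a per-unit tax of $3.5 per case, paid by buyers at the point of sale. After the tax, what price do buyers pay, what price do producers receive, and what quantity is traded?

Buyers pay $11; producers receive $7.5; quantity = 178.

Demand slope: (180 − 184)/(9 − 5) = -1, so Qd = 189 − P.
Supply slope: (211 − 193)/(13 − 10) = 6, so Qs = 6P + 133.
Without the tax, 189 − P = 6P + 133 gives 7P = 56, so P* = $8 and Q* = 181.
With the tax collected from buyers, demand (in seller-price terms) shifts: Qd = 189 − (P + 3.5).
Solving gives Q = 178 with buyers paying $11 and producers receiving $7.5 (the $3.5 wedge).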